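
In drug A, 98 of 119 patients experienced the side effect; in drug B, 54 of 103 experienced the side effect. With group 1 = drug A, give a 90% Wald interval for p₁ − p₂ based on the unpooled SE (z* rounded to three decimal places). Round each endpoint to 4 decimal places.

(0.2000, 0.3985)

p̂₁ = 98/119 = 0.82353, p̂₂ = 54/103 = 0.52427; p̂₁ − p̂₂ = 0.29926.
SE = √(0.001221250 + 0.002421465) = √0.003642715 = 0.060355.
The 90% critical value is z* = 1.645. Margin = 1.645·0.060355 = 0.09928.
So the interval runs from 0.2000 to 0.3985.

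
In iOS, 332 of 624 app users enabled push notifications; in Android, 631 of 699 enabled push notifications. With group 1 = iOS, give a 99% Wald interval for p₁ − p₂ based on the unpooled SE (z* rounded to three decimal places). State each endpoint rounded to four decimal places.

(-0.4297, -0.3117)

p̂₁ = 332/624 = 0.53205, p̂₂ = 631/699 = 0.90272; p̂₁ − p̂₂ = -0.37067.
SE = √(0.000398995 + 0.000125634) = √0.000524629 = 0.022905.
For 99% confidence, z* = 2.576. Margin = 2.576·0.022905 = 0.05900.
So the interval runs from -0.4297 to -0.3117.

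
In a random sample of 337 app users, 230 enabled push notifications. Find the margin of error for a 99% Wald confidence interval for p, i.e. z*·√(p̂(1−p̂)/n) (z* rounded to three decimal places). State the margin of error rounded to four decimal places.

p̂ = 230/337 = 0.68249.
SE(p̂) = √(0.68249·0.31751/337) = 0.025358.
For 99% confidence, z* = 2.576.
Margin of error = z*·SE = 2.576 × 0.025358 = 0.0653.

ME = 0.0653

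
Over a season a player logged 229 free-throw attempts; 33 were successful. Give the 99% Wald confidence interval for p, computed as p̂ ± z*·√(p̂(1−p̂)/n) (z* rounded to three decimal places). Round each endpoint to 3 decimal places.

With x = 33 successes in n = 229, p̂ = 0.14410.
SE = √(p̂(1−p̂)/n) = √(0.123339/229) = 0.023208.
The 99% critical value is z* = 2.576.
Margin of error: 2.576 × 0.023208 = 0.05978.
Interval: 0.14410 ± 0.05978 → (0.084, 0.204).

(0.084, 0.204)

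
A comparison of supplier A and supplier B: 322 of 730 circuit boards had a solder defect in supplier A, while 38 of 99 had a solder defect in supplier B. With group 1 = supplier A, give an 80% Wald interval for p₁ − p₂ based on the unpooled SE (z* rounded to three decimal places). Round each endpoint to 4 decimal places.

p̂₁ = 322/730 = 0.44110, p̂₂ = 38/99 = 0.38384; p̂₁ − p̂₂ = 0.05726.
SE = √(0.000337713 + 0.002388954) = √0.002726667 = 0.052217.
For 80% confidence, z* = 1.282. Margin of error = 0.06694.
CI: 0.05726 ± 0.06694 = (-0.0097, 0.1242).

(-0.0097, 0.1242)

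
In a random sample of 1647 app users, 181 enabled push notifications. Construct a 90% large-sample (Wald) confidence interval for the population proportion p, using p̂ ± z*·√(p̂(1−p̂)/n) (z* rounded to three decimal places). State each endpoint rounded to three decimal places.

With x = 181 successes in n = 1647, p̂ = 0.10990.
Standard error of p̂: √(0.097819/1647) = √0.000059393 = 0.007707.
z* = 1.645 at the 90% level.
Margin of error: 1.645 × 0.007707 = 0.01268.
So the interval runs from 0.097 to 0.123.

(0.097, 0.123)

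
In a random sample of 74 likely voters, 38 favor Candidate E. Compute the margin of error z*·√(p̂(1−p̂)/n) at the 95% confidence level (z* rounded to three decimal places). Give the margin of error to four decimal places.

Sample proportion p̂ = 38/74 = 0.51351.
SE(p̂) = √(0.51351·0.48649/74) = 0.058103.
z* = 1.960 at the 95% level.
Margin of error = z*·SE = 1.960 × 0.058103 = 0.1139.

ME = 0.1139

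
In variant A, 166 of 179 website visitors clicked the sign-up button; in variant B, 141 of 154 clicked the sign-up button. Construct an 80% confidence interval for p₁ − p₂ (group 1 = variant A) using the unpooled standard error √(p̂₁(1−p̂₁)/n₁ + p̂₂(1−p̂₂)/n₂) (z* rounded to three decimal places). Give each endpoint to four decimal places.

(-0.0262, 0.0498)

p̂₁ = 166/179 = 0.92737, p̂₂ = 141/154 = 0.91558; p̂₁ − p̂₂ = 0.01179.
Unpooled SE = √(p̂₁(1−p̂₁)/n₁ + p̂₂(1−p̂₂)/n₂) = √(0.000376264 + 0.000501880) = 0.029633.
z* = 1.282 at the 80% level. Margin = 1.282·0.029633 = 0.03799.
CI: 0.01179 ± 0.03799 = (-0.0262, 0.0498).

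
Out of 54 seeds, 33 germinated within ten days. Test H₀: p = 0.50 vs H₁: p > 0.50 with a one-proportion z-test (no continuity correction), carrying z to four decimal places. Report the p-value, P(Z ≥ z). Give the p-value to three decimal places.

p-value = 0.051

p̂ = 33/54 = 0.61111.
Null standard error: √(0.50·0.50/54) = √0.004629630 = 0.068041.
Test statistic (full precision, shown to 4 dp): z = (33/54 − 0.50)/SE₀ ≈ 1.6330.
From the standard normal, P(Z ≥ z) = 0.051.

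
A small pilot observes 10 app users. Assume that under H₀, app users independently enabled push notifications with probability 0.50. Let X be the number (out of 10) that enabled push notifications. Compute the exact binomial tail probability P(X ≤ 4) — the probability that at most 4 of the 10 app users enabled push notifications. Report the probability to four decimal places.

X is binomial with n = 10 and p = 0.50.
P(X ≤ 4) = Σ_{j=0}^{4} C(10,j)·0.50^j·0.50^{10−j}.
= 0.000977 + 0.009766 + 0.043945 + 0.117188 + 0.205078 = 0.3770.

P = 0.3770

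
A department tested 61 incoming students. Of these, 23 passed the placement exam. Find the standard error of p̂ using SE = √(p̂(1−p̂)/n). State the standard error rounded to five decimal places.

SE = 0.06205

Sample proportion p̂ = 23/61 = 0.37705.
p̂(1−p̂) = 0.234883.
Dividing by n and taking the root: √0.003850541 = 0.06205.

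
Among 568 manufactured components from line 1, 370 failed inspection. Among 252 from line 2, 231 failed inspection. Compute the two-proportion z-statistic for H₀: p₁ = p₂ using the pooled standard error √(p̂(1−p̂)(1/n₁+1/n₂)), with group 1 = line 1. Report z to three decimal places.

z = -7.921

p̂₁ = 370/568 = 0.65141, p̂₂ = 231/252 = 0.91667.
Pooling: p̂ = 601/820 = 0.73293.
SE = √[p̂(1−p̂)(1/n₁+1/n₂)] = √[0.73293·0.26707·(1/568+1/252)] ≈ 0.033487.
z = (p̂₁ − p̂₂)/SE = (0.65141 − 0.91667)/0.033487 = -0.26526/0.033487 = -7.921.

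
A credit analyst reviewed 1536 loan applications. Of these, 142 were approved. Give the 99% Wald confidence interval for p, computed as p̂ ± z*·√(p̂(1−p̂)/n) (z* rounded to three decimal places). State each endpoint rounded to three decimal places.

p̂ = 142/1536 = 0.09245.
SE = √(p̂(1−p̂)/n) = √(0.083901/1536) = 0.007391.
z* = 2.576 at the 99% level.
Margin of error: 2.576 × 0.007391 = 0.01904.
Interval: 0.09245 ± 0.01904 → (0.073, 0.111).

(0.073, 0.111)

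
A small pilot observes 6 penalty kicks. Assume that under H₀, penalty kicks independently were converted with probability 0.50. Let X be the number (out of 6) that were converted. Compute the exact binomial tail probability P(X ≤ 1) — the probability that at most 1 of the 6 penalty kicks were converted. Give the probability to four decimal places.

P = 0.1094

X is binomial with n = 6 and p = 0.50.
P(X ≤ 1) = C(6,0)·0.50^0·0.50^6 + C(6,1)·0.50^1·0.50^5.
= 0.015625 + 0.093750 = 0.1094.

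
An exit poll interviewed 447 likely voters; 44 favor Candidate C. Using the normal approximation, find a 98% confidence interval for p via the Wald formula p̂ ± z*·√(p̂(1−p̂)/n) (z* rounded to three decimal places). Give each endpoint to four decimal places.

Sample proportion p̂ = 44/447 = 0.09843.
SE = √(p̂(1−p̂)/n) = √(0.088745/447) = 0.014090.
The 98% critical value is z* = 2.326.
Margin = 2.326·0.014090 = 0.03277.
Interval: 0.09843 ± 0.03277 → (0.0657, 0.1312).

(0.0657, 0.1312)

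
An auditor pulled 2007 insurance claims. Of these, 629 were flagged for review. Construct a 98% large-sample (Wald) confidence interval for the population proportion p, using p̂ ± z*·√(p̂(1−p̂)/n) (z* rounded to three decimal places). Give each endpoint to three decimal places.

(0.289, 0.337)

With x = 629 successes in n = 2007, p̂ = 0.31340.
SE = √(p̂(1−p̂)/n) = √(0.215182/2007) = 0.010354.
z* = 2.326 at the 98% level.
Margin = 2.326·0.010354 = 0.02408.
Interval: 0.31340 ± 0.02408 → (0.289, 0.337).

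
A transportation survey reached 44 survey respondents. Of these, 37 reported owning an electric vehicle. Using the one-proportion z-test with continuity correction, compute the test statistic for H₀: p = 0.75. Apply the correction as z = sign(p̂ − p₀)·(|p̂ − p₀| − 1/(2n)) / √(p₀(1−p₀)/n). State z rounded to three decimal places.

z = 1.219

With x = 37 successes in n = 44, p̂ = 0.84091. p̂ − p₀ = 0.090909.
1/(2n) = 0.011364.
Corrected numerator: |0.090909| − 0.011364 = 0.079545.
SE₀ = √(0.75·0.25/44) = 0.065279.
z = (+)0.079545/0.065279 = 1.219.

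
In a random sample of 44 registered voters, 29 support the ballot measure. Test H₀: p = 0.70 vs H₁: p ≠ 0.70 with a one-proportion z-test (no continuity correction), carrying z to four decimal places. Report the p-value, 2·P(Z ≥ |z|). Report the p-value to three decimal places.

p-value = 0.554

With x = 29 successes in n = 44, p̂ = 0.65909.
Under H₀, SE = √(p₀(1−p₀)/n) = √(0.70·0.30/44) = √0.004772727 = 0.069085.
Test statistic (full precision, shown to 4 dp): z = (29/44 − 0.70)/SE₀ ≈ -0.5922.
p-value = 2·P(Z ≥ |z|) with z = -0.5922 → 0.554.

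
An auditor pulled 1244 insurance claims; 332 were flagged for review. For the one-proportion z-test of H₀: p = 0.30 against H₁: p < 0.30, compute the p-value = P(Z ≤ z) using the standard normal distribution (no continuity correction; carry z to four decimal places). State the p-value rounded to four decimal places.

With x = 332 successes in n = 1244, p̂ = 0.26688.
Null standard error: √(0.30·0.70/1244) = √0.000168810 = 0.012993.
z = (p̂ − p₀)/SE = (332/1244 − 0.30)/0.012993 ≈ -2.5490.
p-value = P(Z ≤ z) with z = -2.5490 → 0.0054.

p-value = 0.0054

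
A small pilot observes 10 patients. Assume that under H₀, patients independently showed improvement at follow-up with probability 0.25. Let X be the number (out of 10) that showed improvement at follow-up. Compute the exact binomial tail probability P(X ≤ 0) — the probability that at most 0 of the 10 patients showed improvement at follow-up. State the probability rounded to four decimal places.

P = 0.0563

X is binomial with n = 10 and p = 0.25.
P(X ≤ 0) = C(10,0)·0.25^0·0.75^10.
= 0.056314 = 0.0563.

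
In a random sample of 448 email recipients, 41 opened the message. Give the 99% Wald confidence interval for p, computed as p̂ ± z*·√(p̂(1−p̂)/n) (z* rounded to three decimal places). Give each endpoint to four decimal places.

(0.0564, 0.1266)

The sample proportion is 41/448 = 0.09152.
SE(p̂) = √(0.09152·0.90848/448) = 0.013623.
The 99% critical value is z* = 2.576.
Margin of error: 2.576 × 0.013623 = 0.03509.
So the interval runs from 0.0564 to 0.1266.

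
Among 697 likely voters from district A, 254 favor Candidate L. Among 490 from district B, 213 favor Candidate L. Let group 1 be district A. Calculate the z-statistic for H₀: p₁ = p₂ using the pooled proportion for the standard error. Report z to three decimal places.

z = -2.440

p̂₁ = 254/697 = 0.36442, p̂₂ = 213/490 = 0.43469.
Pooled p̂ = (254+213)/(697+490) = 467/1187 = 0.39343.
Pooled SE = √[0.2386426·0.00347554] ≈ 0.028799.
z = -0.07027/0.028799 = -2.440.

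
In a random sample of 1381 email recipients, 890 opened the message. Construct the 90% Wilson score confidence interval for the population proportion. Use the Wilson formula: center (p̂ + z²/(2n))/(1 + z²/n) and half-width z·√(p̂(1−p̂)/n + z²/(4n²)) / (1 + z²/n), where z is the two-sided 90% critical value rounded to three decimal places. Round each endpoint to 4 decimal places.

Here p̂ = 890/1381 = 0.64446 and z = 1.645 (z² = 2.706025).
Denominator 1 + z²/n = 1 + 2.706025/1381 = 1.001959.
Adjusted center: (0.64446 + z²/(2n))/1.001959 = 0.64418.
Radicand: p̂(1−p̂)/n + z²/(4n²) = 0.000165917 + 0.000000355 = 0.000166272.
Half-width = z·√(radicand)/denom = 1.645·0.012895/1.001959 = 0.02117.
CI: 0.64418 ± 0.02117 = (0.6230, 0.6653).

(0.6230, 0.6653)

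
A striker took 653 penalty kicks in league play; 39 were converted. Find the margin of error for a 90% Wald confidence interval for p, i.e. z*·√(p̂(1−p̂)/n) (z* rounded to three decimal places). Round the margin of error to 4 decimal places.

ME = 0.0153

Sample proportion p̂ = 39/653 = 0.05972.
SE(p̂) = √(0.05972·0.94028/653) = 0.009274.
z* = 1.645 at the 90% level.
ME = 1.645·0.009274 = 0.0153.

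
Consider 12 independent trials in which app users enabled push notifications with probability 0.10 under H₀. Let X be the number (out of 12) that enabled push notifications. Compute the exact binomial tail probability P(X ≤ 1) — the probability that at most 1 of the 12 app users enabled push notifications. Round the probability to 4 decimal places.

P = 0.6590

X ~ Binomial(n=12, p=0.10).
P(X ≤ 1) = C(12,0)·0.10^0·0.90^12 + C(12,1)·0.10^1·0.90^11.
= 0.282430 + 0.376573 = 0.6590.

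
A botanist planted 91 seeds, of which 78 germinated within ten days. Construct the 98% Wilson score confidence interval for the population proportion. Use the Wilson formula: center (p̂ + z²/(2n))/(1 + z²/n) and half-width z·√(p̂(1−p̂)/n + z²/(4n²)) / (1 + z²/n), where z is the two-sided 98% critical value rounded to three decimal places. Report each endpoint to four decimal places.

(0.7518, 0.9224)

Here p̂ = 78/91 = 0.85714 and z = 2.326 (z² = 5.410276).
Denominator 1 + z²/n = 1 + 5.410276/91 = 1.059454.
Center = (0.85714 + 0.029727)/1.059454 = 0.83710.
Radicand: p̂(1−p̂)/n + z²/(4n²) = 0.001345593 + 0.000163334 = 0.001508927.
Half-width = 2.326·√0.001508927/1.059454 = 0.08528.
CI: 0.83710 ± 0.08528 = (0.7518, 0.9224).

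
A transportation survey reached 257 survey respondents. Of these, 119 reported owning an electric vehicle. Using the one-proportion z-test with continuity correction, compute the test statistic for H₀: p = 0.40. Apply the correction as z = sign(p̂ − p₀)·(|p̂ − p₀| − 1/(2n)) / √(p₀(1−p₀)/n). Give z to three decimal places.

z = 1.999

Sample proportion p̂ = 119/257 = 0.46304. p̂ − p₀ = 0.063035.
1/(2n) = 0.001946.
Corrected numerator: |0.063035| − 0.001946 = 0.061089.
Null standard error: √(0.40·0.60/257) = √0.000933852 = 0.030559.
z = (+)0.061089/0.030559 = 1.999.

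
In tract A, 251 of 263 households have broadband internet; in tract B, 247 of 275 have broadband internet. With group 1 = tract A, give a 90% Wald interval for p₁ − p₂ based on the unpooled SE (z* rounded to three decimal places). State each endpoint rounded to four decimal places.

(0.0195, 0.0929)

p̂₁ = 251/263 = 0.95437, p̂₂ = 247/275 = 0.89818; p̂₁ − p̂₂ = 0.05619.
Unpooled SE = √(p̂₁(1−p̂₁)/n₁ + p̂₂(1−p̂₂)/n₂) = √(0.000165572 + 0.000332550) = 0.022319.
The 90% critical value is z* = 1.645. Margin of error = 0.03671.
Interval: 0.05619 ± 0.03671 → (0.0195, 0.0929).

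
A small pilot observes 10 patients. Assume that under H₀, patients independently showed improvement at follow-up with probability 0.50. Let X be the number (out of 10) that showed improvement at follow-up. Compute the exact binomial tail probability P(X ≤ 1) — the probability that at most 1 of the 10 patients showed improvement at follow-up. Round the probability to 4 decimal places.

X is binomial with n = 10 and p = 0.50.
P(X ≤ 1) = C(10,0)·0.50^0·0.50^10 + C(10,1)·0.50^1·0.50^9.
= 0.000977 + 0.009766 = 0.0107.

P = 0.0107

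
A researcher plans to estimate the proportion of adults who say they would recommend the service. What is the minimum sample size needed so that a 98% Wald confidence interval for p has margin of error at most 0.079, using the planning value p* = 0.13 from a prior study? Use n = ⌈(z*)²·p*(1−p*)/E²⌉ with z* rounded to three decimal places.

For 98% confidence, z* = 2.326.
p*(1−p*) = 0.1131.
(z*)²·p*(1−p*)/E² = 5.410276·0.1131/0.006241 = 98.046.
⌈98.046⌉ = 99.

n = 99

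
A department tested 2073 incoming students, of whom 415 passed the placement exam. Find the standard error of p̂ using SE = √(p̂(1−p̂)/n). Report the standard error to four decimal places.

SE = 0.0088

Sample proportion p̂ = 415/2073 = 0.20019.
p̂(1−p̂) = 0.160114.
SE = √(0.160114/2073) = 0.0088.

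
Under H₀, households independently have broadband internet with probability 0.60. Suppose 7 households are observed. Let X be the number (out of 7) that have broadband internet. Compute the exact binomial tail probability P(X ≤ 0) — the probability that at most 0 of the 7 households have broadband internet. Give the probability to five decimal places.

X is binomial with n = 7 and p = 0.60.
P(X ≤ 0) = C(7,0)·0.60^0·0.40^7.
= 0.001638 = 0.00164.

P = 0.00164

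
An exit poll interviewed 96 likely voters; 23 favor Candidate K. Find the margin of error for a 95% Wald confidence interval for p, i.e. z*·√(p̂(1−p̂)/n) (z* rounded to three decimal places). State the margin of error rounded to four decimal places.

ME = 0.0854

The sample proportion is 23/96 = 0.23958.
Standard error of p̂: √(0.182183/96) = √0.001897741 = 0.043563.
For 95% confidence, z* = 1.960.
So ME = 0.0854.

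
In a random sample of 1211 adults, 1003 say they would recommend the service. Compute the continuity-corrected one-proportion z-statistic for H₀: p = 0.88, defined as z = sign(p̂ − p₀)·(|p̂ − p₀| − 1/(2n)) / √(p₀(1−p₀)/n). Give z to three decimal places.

p̂ = 1003/1211 = 0.82824. p̂ − p₀ = -0.051759.
Continuity correction 1/(2n) = 1/2422 = 0.000413.
Corrected numerator: |-0.051759| − 0.000413 = 0.051346.
Null standard error: √(0.88·0.12/1211) = √0.000087201 = 0.009338.
z = −0.051346/0.009338 = -5.499.

z = -5.499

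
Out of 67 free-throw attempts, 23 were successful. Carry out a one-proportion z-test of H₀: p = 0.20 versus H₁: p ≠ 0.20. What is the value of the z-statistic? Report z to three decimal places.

z = 2.932

With x = 23 successes in n = 67, p̂ = 0.34328.
Under H₀, SE = √(p₀(1−p₀)/n) = √(0.20·0.80/67) = √0.002388060 = 0.048868.
z = (0.34328 − 0.20)/0.048868 = 0.14328/0.048868 = 2.932.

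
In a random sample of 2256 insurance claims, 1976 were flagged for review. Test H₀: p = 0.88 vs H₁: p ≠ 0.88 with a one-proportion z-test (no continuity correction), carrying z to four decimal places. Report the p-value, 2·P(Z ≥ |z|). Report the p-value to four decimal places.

p-value = 0.5477

With x = 1976 successes in n = 2256, p̂ = 0.87589.
Under H₀, SE = √(p₀(1−p₀)/n) = √(0.88·0.12/2256) = √0.000046809 = 0.006842.
z = (p̂ − p₀)/SE = (1976/2256 − 0.88)/0.006842 ≈ -0.6012.
p-value = 2·P(Z ≥ |z|) with z = -0.6012 → 0.5477.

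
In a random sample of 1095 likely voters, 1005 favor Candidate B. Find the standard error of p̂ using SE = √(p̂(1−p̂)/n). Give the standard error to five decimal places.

p̂ = 1005/1095 = 0.91781.
p̂(1−p̂) = 0.075435.
SE = √(0.075435/1095) = √0.000068890 = 0.00830.

SE = 0.00830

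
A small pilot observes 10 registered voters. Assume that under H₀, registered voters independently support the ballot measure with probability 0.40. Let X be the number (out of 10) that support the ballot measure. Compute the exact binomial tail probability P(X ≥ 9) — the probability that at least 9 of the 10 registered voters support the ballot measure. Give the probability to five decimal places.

P = 0.00168

X ~ Binomial(n=10, p=0.40).
P(X ≥ 9) = C(10,9)·0.40^9·0.60^1 + C(10,10)·0.40^10·0.60^0.
= 0.001573 + 0.000105 = 0.00168.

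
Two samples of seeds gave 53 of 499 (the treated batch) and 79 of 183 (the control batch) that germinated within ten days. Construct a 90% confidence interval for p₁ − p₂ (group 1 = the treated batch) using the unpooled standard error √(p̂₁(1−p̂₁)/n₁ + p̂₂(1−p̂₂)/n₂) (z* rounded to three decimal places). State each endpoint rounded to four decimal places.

p̂₁ = 0.10621, p̂₂ = 0.43169, so the observed difference is -0.32548.
SE = √(0.000190243 + 0.001340625) = √0.001530868 = 0.039126.
For 90% confidence, z* = 1.645. Margin = 1.645·0.039126 = 0.06436.
So the interval runs from -0.3898 to -0.2611.

(-0.3898, -0.2611)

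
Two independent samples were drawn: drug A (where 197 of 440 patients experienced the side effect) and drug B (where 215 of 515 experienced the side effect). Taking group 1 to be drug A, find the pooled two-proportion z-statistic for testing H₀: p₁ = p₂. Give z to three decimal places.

p̂₁ = 197/440 = 0.44773, p̂₂ = 215/515 = 0.41748.
Pooled p̂ = (197+215)/(440+515) = 412/955 = 0.43141.
Pooled SE = √[0.2452959·0.00421447] ≈ 0.032153.
z = 0.03025/0.032153 = 0.941.

z = 0.941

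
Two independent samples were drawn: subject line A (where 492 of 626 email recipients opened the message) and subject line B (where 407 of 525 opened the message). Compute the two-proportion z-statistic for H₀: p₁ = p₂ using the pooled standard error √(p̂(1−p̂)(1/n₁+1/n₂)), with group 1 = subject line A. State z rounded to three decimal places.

p̂₁ = 492/626 = 0.78594, p̂₂ = 407/525 = 0.77524.
Pooling: p̂ = 899/1151 = 0.78106.
Pooled SE = √[0.1710053·0.00350221] ≈ 0.024472.
z = 0.01070/0.024472 = 0.437.

z = 0.437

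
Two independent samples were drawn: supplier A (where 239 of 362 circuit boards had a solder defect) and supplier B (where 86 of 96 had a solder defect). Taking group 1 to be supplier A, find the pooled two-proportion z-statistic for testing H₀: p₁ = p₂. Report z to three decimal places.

p̂₁ = 239/362 = 0.66022, p̂₂ = 86/96 = 0.89583.
Pooling: p̂ = 325/458 = 0.70961.
SE = √[p̂(1−p̂)(1/n₁+1/n₂)] = √[0.70961·0.29039·(1/362+1/96)] ≈ 0.052113.
z = (p̂₁ − p̂₂)/SE = (0.66022 − 0.89583)/0.052113 = -0.23561/0.052113 = -4.521.

z = -4.521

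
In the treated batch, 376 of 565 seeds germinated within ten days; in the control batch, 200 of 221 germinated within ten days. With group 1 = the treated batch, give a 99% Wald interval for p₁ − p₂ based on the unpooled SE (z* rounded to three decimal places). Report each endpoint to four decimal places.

p̂₁ = 0.66549, p̂₂ = 0.90498, so the observed difference is -0.23949.
Unpooled SE = √(p̂₁(1−p̂₁)/n₁ + p̂₂(1−p̂₂)/n₂) = √(0.000394007 + 0.000389110) = 0.027984.
The 99% critical value is z* = 2.576. Margin of error = 0.07209.
Interval: -0.23949 ± 0.07209 → (-0.3116, -0.1674).

(-0.3116, -0.1674)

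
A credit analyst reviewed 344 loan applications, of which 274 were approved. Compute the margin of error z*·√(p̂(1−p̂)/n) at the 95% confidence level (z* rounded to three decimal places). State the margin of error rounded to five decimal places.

ME = 0.04254

Sample proportion p̂ = 274/344 = 0.79651.
Standard error of p̂: √(0.162081/344) = √0.000471165 = 0.021706.
z* = 1.960 at the 95% level.
So ME = 0.04254.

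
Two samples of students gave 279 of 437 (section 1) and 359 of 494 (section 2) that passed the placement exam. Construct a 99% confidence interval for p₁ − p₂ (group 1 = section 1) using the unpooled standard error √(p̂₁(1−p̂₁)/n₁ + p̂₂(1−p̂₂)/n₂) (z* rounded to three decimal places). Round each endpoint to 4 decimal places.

p̂₁ = 0.63844, p̂₂ = 0.72672, so the observed difference is -0.08828.
Unpooled SE = √(p̂₁(1−p̂₁)/n₁ + p̂₂(1−p̂₂)/n₂) = √(0.000528223 + 0.000402020) = 0.030500.
z* = 2.576 at the 99% level. Margin of error = 0.07857.
CI: -0.08828 ± 0.07857 = (-0.1668, -0.0097).

(-0.1668, -0.0097)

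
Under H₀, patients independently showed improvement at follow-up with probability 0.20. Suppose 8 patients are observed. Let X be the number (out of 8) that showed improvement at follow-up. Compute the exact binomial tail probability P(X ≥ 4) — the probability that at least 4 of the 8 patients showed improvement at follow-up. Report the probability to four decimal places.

P = 0.0563

X is binomial with n = 8 and p = 0.20.
P(X ≥ 4) = Σ_{j=4}^{8} C(8,j)·0.20^j·0.80^{8−j}.
= 0.045875 + 0.009175 + 0.001147 + 0.000082 + 0.000003 = 0.0563.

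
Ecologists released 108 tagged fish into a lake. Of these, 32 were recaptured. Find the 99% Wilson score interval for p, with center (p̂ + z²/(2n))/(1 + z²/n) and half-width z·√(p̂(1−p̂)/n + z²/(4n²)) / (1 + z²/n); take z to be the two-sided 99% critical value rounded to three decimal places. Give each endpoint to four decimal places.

p̂ = 32/108 = 0.29630; z = 2.576, so z² = 6.635776.
Denominator 1 + z²/n = 1 + 6.635776/108 = 1.061442.
Center = (0.29630 + 0.030721)/1.061442 = 0.30809.
Radicand: p̂(1−p̂)/n + z²/(4n²) = 0.001930600 + 0.000142228 = 0.002072828.
Half-width = 2.576·√0.002072828/1.061442 = 0.11049.
So the interval runs from 0.1976 to 0.4186.

(0.1976, 0.4186)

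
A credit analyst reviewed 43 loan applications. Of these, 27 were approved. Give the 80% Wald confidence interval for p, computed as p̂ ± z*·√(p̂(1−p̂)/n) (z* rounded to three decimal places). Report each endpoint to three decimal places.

Sample proportion p̂ = 27/43 = 0.62791.
Standard error of p̂: √(0.233640/43) = √0.005433484 = 0.073712.
z* = 1.282 at the 80% level.
Margin of error: 1.282 × 0.073712 = 0.09450.
So the interval runs from 0.533 to 0.722.

(0.533, 0.722)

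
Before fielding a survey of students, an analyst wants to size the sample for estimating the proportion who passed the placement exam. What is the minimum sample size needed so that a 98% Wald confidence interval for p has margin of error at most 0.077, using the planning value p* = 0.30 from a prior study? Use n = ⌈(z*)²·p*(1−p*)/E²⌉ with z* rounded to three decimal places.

For 98% confidence, z* = 2.326.
p*(1−p*) = 0.30·0.70 = 0.2100.
Required n before rounding: 5.410276 × 0.2100 / 0.077² = 191.627.
⌈191.627⌉ = 192.

n = 192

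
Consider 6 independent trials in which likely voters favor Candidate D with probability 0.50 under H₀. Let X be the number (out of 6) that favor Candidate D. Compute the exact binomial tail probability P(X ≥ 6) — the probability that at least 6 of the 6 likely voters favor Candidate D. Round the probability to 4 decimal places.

P = 0.0156

X is binomial with n = 6 and p = 0.50.
P(X ≥ 6) = C(6,6)·0.50^6·0.50^0.
= 0.015625 = 0.0156.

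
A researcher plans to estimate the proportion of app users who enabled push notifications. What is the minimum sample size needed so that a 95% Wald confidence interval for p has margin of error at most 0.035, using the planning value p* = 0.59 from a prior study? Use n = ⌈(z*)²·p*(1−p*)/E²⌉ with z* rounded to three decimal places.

n = 759

For 95% confidence, z* = 1.960.
p*(1−p*) = 0.2419.
Required n before rounding: 3.841600 × 0.2419 / 0.035² = 758.598.
Rounding up, n = 759.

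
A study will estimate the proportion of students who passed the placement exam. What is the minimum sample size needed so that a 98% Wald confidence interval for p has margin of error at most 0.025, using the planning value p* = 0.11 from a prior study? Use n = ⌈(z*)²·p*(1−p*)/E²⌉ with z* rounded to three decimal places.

n = 848

The 98% critical value is z* = 2.326.
p*(1−p*) = 0.11·0.89 = 0.0979.
(z*)²·p*(1−p*)/E² = 5.410276·0.0979/0.000625 = 847.466.
⌈847.466⌉ = 848.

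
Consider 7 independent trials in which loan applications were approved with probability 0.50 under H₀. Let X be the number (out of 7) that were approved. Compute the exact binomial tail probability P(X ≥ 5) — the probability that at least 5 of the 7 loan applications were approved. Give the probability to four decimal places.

P = 0.2266

X ~ Binomial(n=7, p=0.50).
P(X ≥ 5) = C(7,5)·0.50^5·0.50^2 + C(7,6)·0.50^6·0.50^1 + C(7,7)·0.50^7·0.50^0.
= 0.164062 + 0.054688 + 0.007812 = 0.2266.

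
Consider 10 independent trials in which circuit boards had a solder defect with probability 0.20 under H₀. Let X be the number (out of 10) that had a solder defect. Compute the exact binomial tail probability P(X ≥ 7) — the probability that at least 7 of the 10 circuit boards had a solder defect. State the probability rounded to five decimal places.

P = 0.00086

X ~ Binomial(n=10, p=0.20).
P(X ≥ 7) = C(10,7)·0.20^7·0.80^3 + C(10,8)·0.20^8·0.80^2 + C(10,9)·0.20^9·0.80^1 + C(10,10)·0.20^10·0.80^0.
= 0.000786 + 0.000074 + 0.000004 + 0.000000 = 0.00086.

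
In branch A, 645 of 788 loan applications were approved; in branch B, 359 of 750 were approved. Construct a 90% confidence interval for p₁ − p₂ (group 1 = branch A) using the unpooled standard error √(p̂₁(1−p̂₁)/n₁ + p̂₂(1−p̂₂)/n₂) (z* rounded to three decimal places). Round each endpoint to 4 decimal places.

p̂₁ = 0.81853, p̂₂ = 0.47867, so the observed difference is 0.33986.
Unpooled SE = √(p̂₁(1−p̂₁)/n₁ + p̂₂(1−p̂₂)/n₂) = √(0.000188502 + 0.000332727) = 0.022830.
For 90% confidence, z* = 1.645. Margin = 1.645·0.022830 = 0.03756.
So the interval runs from 0.3023 to 0.3774.

(0.3023, 0.3774)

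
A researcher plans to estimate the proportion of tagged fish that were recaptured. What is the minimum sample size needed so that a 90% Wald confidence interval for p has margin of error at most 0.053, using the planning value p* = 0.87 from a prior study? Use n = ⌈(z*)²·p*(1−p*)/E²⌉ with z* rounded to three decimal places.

n = 109

The 90% critical value is z* = 1.645.
p*(1−p*) = 0.87·0.13 = 0.1131.
(z*)²·p*(1−p*)/E² = 2.706025·0.1131/0.002809 = 108.954.
⌈108.954⌉ = 109.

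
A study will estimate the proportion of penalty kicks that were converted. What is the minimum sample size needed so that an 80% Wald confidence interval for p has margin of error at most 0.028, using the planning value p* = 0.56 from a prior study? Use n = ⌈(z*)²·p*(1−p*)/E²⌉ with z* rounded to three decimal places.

n = 517

The 80% critical value is z* = 1.282.
p*(1−p*) = 0.56·0.44 = 0.2464.
(z*)²·p*(1−p*)/E² = 1.643524·0.2464/0.000784 = 516.536.
⌈516.536⌉ = 517.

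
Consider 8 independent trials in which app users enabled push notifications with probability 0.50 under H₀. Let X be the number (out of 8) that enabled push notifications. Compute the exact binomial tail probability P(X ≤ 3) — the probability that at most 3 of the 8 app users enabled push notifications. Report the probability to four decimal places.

P = 0.3633

X is binomial with n = 8 and p = 0.50.
P(X ≤ 3) = C(8,0)·0.50^0·0.50^8 + C(8,1)·0.50^1·0.50^7 + C(8,2)·0.50^2·0.50^6 + C(8,3)·0.50^3·0.50^5.
= 0.003906 + 0.031250 + 0.109375 + 0.218750 = 0.3633.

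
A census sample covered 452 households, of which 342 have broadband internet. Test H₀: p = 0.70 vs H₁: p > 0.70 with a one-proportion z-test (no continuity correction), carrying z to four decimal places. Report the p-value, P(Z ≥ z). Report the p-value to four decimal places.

p-value = 0.0043

p̂ = 342/452 = 0.75664.
Under H₀, SE = √(p₀(1−p₀)/n) = √(0.70·0.30/452) = √0.000464602 = 0.021555.
z = (p̂ − p₀)/SE = (342/452 − 0.70)/0.021555 ≈ 2.6276.
p-value = P(Z ≥ z) with z = 2.6276 → 0.0043.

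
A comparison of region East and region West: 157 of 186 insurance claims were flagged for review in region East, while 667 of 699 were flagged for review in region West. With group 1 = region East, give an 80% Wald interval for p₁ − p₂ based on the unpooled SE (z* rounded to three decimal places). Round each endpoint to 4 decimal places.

p̂₁ = 157/186 = 0.84409, p̂₂ = 667/699 = 0.95422; p̂₁ − p̂₂ = -0.11013.
SE = √(0.000707553 + 0.000062495) = √0.000770048 = 0.027750.
For 80% confidence, z* = 1.282. Margin = 1.282·0.027750 = 0.03558.
So the interval runs from -0.1457 to -0.0746.

(-0.1457, -0.0746)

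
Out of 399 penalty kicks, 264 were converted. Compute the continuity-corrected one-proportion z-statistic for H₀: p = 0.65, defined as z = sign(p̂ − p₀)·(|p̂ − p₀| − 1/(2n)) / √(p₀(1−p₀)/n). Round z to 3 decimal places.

z = 0.436

With x = 264 successes in n = 399, p̂ = 0.66165. p̂ − p₀ = 0.011654.
Continuity correction 1/(2n) = 1/798 = 0.001253.
Corrected numerator: |0.011654| − 0.001253 = 0.010401.
Null standard error: √(0.65·0.35/399) = √0.000570175 = 0.023878.
z = +0.010401/0.023878 = 0.436.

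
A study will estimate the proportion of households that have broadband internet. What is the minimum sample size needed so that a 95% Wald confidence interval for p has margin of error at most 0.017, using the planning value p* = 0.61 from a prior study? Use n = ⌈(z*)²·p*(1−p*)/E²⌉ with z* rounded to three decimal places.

n = 3163

For 95% confidence, z* = 1.960.
p*(1−p*) = 0.61·0.39 = 0.2379.
(z*)²·p*(1−p*)/E² = 3.841600·0.2379/0.000289 = 3162.341.
Rounding up, n = 3163.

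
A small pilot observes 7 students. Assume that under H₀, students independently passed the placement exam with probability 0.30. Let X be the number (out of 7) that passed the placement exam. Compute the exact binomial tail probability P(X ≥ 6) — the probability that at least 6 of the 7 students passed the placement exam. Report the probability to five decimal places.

X is binomial with n = 7 and p = 0.30.
P(X ≥ 6) = C(7,6)·0.30^6·0.70^1 + C(7,7)·0.30^7·0.70^0.
= 0.003572 + 0.000219 = 0.00379.

P = 0.00379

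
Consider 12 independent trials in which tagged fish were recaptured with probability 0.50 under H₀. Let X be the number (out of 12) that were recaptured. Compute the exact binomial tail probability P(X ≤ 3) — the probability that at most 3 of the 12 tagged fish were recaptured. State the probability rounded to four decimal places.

P = 0.0730

X ~ Binomial(n=12, p=0.50).
P(X ≤ 3) = C(12,0)·0.50^0·0.50^12 + C(12,1)·0.50^1·0.50^11 + C(12,2)·0.50^2·0.50^10 + C(12,3)·0.50^3·0.50^9.
= 0.000244 + 0.002930 + 0.016113 + 0.053711 = 0.0730.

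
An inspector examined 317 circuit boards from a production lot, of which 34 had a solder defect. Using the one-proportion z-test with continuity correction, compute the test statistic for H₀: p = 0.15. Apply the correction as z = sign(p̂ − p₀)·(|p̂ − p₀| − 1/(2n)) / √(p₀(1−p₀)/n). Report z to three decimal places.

p̂ = 34/317 = 0.10726. p̂ − p₀ = -0.042744.
Continuity correction 1/(2n) = 1/634 = 0.001577.
Corrected numerator: |-0.042744| − 0.001577 = 0.041167.
Null standard error: √(0.15·0.85/317) = √0.000402208 = 0.020055.
z = (−)0.041167/0.020055 = -2.053.

z = -2.053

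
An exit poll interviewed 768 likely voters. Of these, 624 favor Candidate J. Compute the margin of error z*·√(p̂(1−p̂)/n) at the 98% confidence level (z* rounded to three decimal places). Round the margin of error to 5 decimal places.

The sample proportion is 624/768 = 0.81250.
Standard error of p̂: √(0.152344/768) = √0.000198364 = 0.014084.
For 98% confidence, z* = 2.326.
ME = 2.326·0.014084 = 0.03276.

ME = 0.03276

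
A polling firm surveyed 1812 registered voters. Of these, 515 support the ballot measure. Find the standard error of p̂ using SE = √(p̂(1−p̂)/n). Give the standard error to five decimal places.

Sample proportion p̂ = 515/1812 = 0.28422.
p̂(1−p̂) = 0.203439.
SE = √(0.203439/1812) = 0.01060.

SE = 0.01060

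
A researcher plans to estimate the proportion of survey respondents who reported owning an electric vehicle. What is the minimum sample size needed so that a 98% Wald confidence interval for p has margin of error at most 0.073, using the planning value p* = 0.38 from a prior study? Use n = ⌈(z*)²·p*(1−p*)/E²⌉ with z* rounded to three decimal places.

z* = 2.326 at the 98% level.
p*(1−p*) = 0.38·0.62 = 0.2356.
Required n before rounding: 5.410276 × 0.2356 / 0.073² = 239.193.
Rounding up, n = 240.

n = 240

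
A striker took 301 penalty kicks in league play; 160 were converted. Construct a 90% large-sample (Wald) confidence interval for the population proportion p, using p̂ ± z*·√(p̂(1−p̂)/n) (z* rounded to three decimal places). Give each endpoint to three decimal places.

(0.484, 0.579)

p̂ = 160/301 = 0.53156.
SE = √(p̂(1−p̂)/n) = √(0.249004/301) = 0.028762.
For 90% confidence, z* = 1.645.
Margin of error: 1.645 × 0.028762 = 0.04731.
CI: 0.53156 ± 0.04731 = (0.484, 0.579).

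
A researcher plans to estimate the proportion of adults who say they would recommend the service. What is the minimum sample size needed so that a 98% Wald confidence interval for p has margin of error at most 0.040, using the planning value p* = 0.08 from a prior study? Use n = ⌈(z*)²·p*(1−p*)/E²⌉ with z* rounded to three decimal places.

The 98% critical value is z* = 2.326.
p*(1−p*) = 0.08·0.92 = 0.0736.
(z*)²·p*(1−p*)/E² = 5.410276·0.0736/0.001600 = 248.873.
Rounding up, n = 249.

n = 249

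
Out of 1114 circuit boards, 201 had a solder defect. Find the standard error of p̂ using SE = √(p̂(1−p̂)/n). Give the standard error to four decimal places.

The sample proportion is 201/1114 = 0.18043.
p̂(1−p̂) = 0.147875.
SE = √(0.147875/1114) = √0.000132742 = 0.0115.

SE = 0.0115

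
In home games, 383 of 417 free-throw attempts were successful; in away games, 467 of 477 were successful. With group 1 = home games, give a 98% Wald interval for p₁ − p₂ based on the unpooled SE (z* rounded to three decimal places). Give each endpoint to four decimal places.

(-0.0953, -0.0259)

p̂₁ = 0.91847, p̂₂ = 0.97904, so the observed difference is -0.06057.
SE = √(0.000179585 + 0.000043029) = √0.000222614 = 0.014920.
For 98% confidence, z* = 2.326. Margin = 2.326·0.014920 = 0.03470.
CI: -0.06057 ± 0.03470 = (-0.0953, -0.0259).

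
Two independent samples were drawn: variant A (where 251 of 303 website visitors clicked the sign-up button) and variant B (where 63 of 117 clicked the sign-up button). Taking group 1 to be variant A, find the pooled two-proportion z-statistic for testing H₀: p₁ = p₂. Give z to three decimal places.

Sample proportions: p̂₁ = 251/303 = 0.82838 and p̂₂ = 63/117 = 0.53846.
Pooling: p̂ = 314/420 = 0.74762.
SE = √[p̂(1−p̂)(1/n₁+1/n₂)] = √[0.74762·0.25238·(1/303+1/117)] ≈ 0.047280.
z = (p̂₁ − p̂₂)/SE = (0.82838 − 0.53846)/0.047280 = 0.28992/0.047280 = 6.132.

z = 6.132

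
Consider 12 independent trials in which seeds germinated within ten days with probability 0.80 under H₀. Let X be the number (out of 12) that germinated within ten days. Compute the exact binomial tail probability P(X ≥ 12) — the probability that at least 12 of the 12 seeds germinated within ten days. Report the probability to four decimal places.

P = 0.0687

X ~ Binomial(n=12, p=0.80).
P(X ≥ 12) = C(12,12)·0.80^12·0.20^0.
= 0.068719 = 0.0687.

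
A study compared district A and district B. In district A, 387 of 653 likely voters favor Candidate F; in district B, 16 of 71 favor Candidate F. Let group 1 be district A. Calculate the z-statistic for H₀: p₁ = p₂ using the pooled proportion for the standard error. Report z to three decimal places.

p̂₁ = 387/653 = 0.59265, p̂₂ = 16/71 = 0.22535.
Pooling: p̂ = 403/724 = 0.55663.
SE = √[p̂(1−p̂)(1/n₁+1/n₂)] = √[0.55663·0.44337·(1/653+1/71)] ≈ 0.062080.
z = (p̂₁ − p̂₂)/SE = (0.59265 − 0.22535)/0.062080 = 0.36730/0.062080 = 5.917.

z = 5.917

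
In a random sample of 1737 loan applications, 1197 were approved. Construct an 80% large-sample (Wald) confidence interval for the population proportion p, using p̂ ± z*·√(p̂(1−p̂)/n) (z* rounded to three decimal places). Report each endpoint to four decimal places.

With x = 1197 successes in n = 1737, p̂ = 0.68912.
SE(p̂) = √(0.68912·0.31088/1737) = 0.011106.
For 80% confidence, z* = 1.282.
Margin = 1.282·0.011106 = 0.01424.
So the interval runs from 0.6749 to 0.7034.

(0.6749, 0.7034)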